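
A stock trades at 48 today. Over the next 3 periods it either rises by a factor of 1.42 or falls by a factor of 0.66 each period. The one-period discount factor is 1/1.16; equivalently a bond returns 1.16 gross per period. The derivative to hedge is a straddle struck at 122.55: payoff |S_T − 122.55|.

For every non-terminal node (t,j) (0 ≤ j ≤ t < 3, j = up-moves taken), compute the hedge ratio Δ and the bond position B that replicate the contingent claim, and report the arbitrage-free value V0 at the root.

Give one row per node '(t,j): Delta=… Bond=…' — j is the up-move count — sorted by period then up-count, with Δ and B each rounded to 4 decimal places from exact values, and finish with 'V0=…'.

Risk-neutral probability p* = (R−d)/(u−d) = (1.16−0.66)/(1.42−0.66) = 0.6579.
Terminal values V(3,·): V(3,0)=108.7502, V(3,1)=92.8595, V(3,2)=58.6704, V(3,3)=14.8878
  t=2,j=0: stock 20.9088 → up 29.6905 (V=92.8595), down 13.7998 (V=108.7502). Price 84.7378; hedge Δ=-1.0000, bond B=105.6466.
  t=2,j=1: stock 44.9856 → up 63.8796 (V=58.6704), down 29.6905 (V=92.8595). Price 60.6610; hedge Δ=-1.0000, bond B=105.6466.
  t=2,j=2: stock 96.7872 → up 137.4378 (V=14.8878), down 63.8796 (V=58.6704). Price 25.7466; hedge Δ=-0.5952, bond B=83.3553.
  t=1,j=0: stock 31.6800 → up 44.9856 (V=60.6610), down 20.9088 (V=84.7378). Price 59.3946; hedge Δ=-1.0000, bond B=91.0746.
  t=1,j=1: stock 68.1600 → up 96.7872 (V=25.7466), down 44.9856 (V=60.6610). Price 32.4922; hedge Δ=-0.6740, bond B=78.4321.
  t=0,j=0: stock 48.0000 → up 68.1600 (V=32.4922), down 31.6800 (V=59.3946). Price 35.9446; hedge Δ=-0.7375, bond B=71.3424.
Self-financing check: at every node Δ·S+B equals the discounted successor values.

(0,0): Delta=-0.7375 Bond=71.3424
(1,0): Delta=-1.0000 Bond=91.0746
(1,1): Delta=-0.6740 Bond=78.4321
(2,0): Delta=-1.0000 Bond=105.6466
(2,1): Delta=-1.0000 Bond=105.6466
(2,2): Delta=-0.5952 Bond=83.3553
V0=35.9446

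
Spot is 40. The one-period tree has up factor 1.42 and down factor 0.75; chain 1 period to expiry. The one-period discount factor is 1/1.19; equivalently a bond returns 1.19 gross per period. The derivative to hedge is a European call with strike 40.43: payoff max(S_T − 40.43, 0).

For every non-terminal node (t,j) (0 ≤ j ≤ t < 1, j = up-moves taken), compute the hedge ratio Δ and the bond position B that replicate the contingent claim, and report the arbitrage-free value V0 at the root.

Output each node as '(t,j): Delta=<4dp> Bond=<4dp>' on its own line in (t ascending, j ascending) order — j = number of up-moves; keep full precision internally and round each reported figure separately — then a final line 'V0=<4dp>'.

Since d<R<u, set p* = (R−d)/(u−d) = 0.6567; price each node as the discounted p*-expectation of its children.
At expiry t=1: V(1,0)=0.0000, V(1,1)=16.3700
  t=0,j=0: stock 40.0000 → up 56.8000 (V=16.3700), down 30.0000 (V=0.0000). Price 9.0340; hedge Δ=0.6108, bond B=-15.3988.
Self-financing check: at every node Δ·S+B equals the discounted successor values.

(0,0): Delta=0.6108 Bond=-15.3988
V0=9.0340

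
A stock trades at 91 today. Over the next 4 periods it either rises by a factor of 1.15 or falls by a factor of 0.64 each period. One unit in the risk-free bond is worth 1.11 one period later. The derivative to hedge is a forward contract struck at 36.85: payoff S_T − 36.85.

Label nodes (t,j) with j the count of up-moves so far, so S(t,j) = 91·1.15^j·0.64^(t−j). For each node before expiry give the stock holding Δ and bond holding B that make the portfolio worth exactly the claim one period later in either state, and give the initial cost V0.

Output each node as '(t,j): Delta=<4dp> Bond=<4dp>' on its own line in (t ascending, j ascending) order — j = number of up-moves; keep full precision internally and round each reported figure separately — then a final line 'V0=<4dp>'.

(0,0): Delta=1.0000 Bond=-24.2742
(1,0): Delta=1.0000 Bond=-26.9444
(1,1): Delta=1.0000 Bond=-26.9444
(2,0): Delta=1.0000 Bond=-29.9083
(2,1): Delta=1.0000 Bond=-29.9083
(2,2): Delta=1.0000 Bond=-29.9083
(3,0): Delta=1.0000 Bond=-33.1982
(3,1): Delta=1.0000 Bond=-33.1982
(3,2): Delta=1.0000 Bond=-33.1982
(3,3): Delta=1.0000 Bond=-33.1982
V0=66.7258

No-arbitrage ⇒ martingale measure with p* = (R−d)/(u−d) = 0.9216.
Terminal values V(4,·): V(4,0)=-21.5827, V(4,1)=-9.4166, V(4,2)=12.4443, V(4,3)=51.7258, V(4,4)=122.3096
(3,0): S=23.8551. Δ = (V_up−V_dn)/(S_up−S_dn) = (-9.4166−-21.5827)/(27.4334−15.2673) = 1.0000. V = [p*·-9.4166 + (1−p*)·-21.5827]/1.11 = -9.3431. B = V − Δ·S = -33.1982.
(3,1): S=42.8646. Δ = (V_up−V_dn)/(S_up−S_dn) = (12.4443−-9.4166)/(49.2943−27.4334) = 1.0000. V = [p*·12.4443 + (1−p*)·-9.4166]/1.11 = 9.6664. B = V − Δ·S = -33.1982.
(3,2): S=77.0224. Δ = (V_up−V_dn)/(S_up−S_dn) = (51.7258−12.4443)/(88.5758−49.2943) = 1.0000. V = [p*·51.7258 + (1−p*)·12.4443]/1.11 = 43.8242. B = V − Δ·S = -33.1982.
(3,3): S=138.3996. Δ = (V_up−V_dn)/(S_up−S_dn) = (122.3096−51.7258)/(159.1596−88.5758) = 1.0000. V = [p*·122.3096 + (1−p*)·51.7258]/1.11 = 105.2014. B = V − Δ·S = -33.1982.
(2,0): S=37.2736. Δ = (V_up−V_dn)/(S_up−S_dn) = (9.6664−-9.3431)/(42.8646−23.8551) = 1.0000. V = [p*·9.6664 + (1−p*)·-9.3431]/1.11 = 7.3653. B = V − Δ·S = -29.9083.
(2,1): S=66.9760. Δ = (V_up−V_dn)/(S_up−S_dn) = (43.8242−9.6664)/(77.0224−42.8646) = 1.0000. V = [p*·43.8242 + (1−p*)·9.6664]/1.11 = 37.0677. B = V − Δ·S = -29.9083.
(2,2): S=120.3475. Δ = (V_up−V_dn)/(S_up−S_dn) = (105.2014−43.8242)/(138.3996−77.0224) = 1.0000. V = [p*·105.2014 + (1−p*)·43.8242]/1.11 = 90.4392. B = V − Δ·S = -29.9083.
(1,0): S=58.2400. Δ = (V_up−V_dn)/(S_up−S_dn) = (37.0677−7.3653)/(66.9760−37.2736) = 1.0000. V = [p*·37.0677 + (1−p*)·7.3653]/1.11 = 31.2956. B = V − Δ·S = -26.9444.
(1,1): S=104.6500. Δ = (V_up−V_dn)/(S_up−S_dn) = (90.4392−37.0677)/(120.3475−66.9760) = 1.0000. V = [p*·90.4392 + (1−p*)·37.0677]/1.11 = 77.7056. B = V − Δ·S = -26.9444.
(0,0): S=91.0000. Δ = (V_up−V_dn)/(S_up−S_dn) = (77.7056−31.2956)/(104.6500−58.2400) = 1.0000. V = [p*·77.7056 + (1−p*)·31.2956]/1.11 = 66.7258. B = V − Δ·S = -24.2742.
Root portfolio cost Δ·91+B reproduces V0=66.7258.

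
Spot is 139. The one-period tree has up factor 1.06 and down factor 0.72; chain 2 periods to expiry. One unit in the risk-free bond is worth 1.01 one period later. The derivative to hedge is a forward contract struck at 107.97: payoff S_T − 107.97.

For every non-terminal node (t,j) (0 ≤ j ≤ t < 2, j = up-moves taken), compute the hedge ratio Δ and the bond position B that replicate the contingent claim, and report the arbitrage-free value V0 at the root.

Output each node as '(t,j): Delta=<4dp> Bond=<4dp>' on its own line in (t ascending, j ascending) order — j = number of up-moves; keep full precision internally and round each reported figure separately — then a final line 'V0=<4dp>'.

Risk-neutral probability p* = (R−d)/(u−d) = (1.01−0.72)/(1.06−0.72) = 0.8529.
Terminal payoffs: V(2,0)=-35.9124, V(2,1)=-1.8852, V(2,2)=48.2104
(1,0): S=100.0800. Δ = (V_up−V_dn)/(S_up−S_dn) = (-1.8852−-35.9124)/(106.0848−72.0576) = 1.0000. V = [p*·-1.8852 + (1−p*)·-35.9124]/1.01 = -6.8210. B = V − Δ·S = -106.9010.
(1,1): S=147.3400. Δ = (V_up−V_dn)/(S_up−S_dn) = (48.2104−-1.8852)/(156.1804−106.0848) = 1.0000. V = [p*·48.2104 + (1−p*)·-1.8852]/1.01 = 40.4390. B = V − Δ·S = -106.9010.
(0,0): S=139.0000. Δ = (V_up−V_dn)/(S_up−S_dn) = (40.4390−-6.8210)/(147.3400−100.0800) = 1.0000. V = [p*·40.4390 + (1−p*)·-6.8210]/1.01 = 33.1574. B = V − Δ·S = -105.8426.
Root portfolio cost Δ·139+B reproduces V0=33.1574.

(0,0): Delta=1.0000 Bond=-105.8426
(1,0): Delta=1.0000 Bond=-106.9010
(1,1): Delta=1.0000 Bond=-106.9010
V0=33.1574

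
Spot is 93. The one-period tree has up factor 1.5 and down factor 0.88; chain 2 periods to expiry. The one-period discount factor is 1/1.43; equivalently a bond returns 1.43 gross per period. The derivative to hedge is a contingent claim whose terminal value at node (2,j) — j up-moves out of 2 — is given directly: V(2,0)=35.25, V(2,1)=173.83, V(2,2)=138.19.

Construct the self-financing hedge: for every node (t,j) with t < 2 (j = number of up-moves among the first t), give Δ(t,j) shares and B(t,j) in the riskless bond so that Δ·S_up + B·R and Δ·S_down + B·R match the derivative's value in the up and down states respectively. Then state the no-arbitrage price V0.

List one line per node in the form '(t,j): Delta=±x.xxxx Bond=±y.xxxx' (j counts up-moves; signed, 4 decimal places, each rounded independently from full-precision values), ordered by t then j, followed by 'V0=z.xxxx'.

The replicating-portfolio and risk-neutral prices coincide; use p* = (1.43−0.88)/(1.5−0.88) = 0.8871 for the latter.
Payoff layer (t=2): V(2,0)=35.2500, V(2,1)=173.8300, V(2,2)=138.1900
  t=1,j=0: stock 81.8400 → up 122.7600 (V=173.8300), down 72.0192 (V=35.2500). Price 110.6181; hedge Δ=2.7311, bond B=-112.8980.
  t=1,j=1: stock 139.5000 → up 209.2500 (V=138.1900), down 122.7600 (V=173.8300). Price 99.4503; hedge Δ=-0.4121, bond B=156.9341.
  t=0,j=0: stock 93.0000 → up 139.5000 (V=99.4503), down 81.8400 (V=110.6181). Price 70.4274; hedge Δ=-0.1937, bond B=88.4400.
Each (Δ,B) replicates both successor values, so the strategy is self-financing and V0 is arbitrage-free.

(0,0): Delta=-0.1937 Bond=88.4400
(1,0): Delta=2.7311 Bond=-112.8980
(1,1): Delta=-0.4121 Bond=156.9341
V0=70.4274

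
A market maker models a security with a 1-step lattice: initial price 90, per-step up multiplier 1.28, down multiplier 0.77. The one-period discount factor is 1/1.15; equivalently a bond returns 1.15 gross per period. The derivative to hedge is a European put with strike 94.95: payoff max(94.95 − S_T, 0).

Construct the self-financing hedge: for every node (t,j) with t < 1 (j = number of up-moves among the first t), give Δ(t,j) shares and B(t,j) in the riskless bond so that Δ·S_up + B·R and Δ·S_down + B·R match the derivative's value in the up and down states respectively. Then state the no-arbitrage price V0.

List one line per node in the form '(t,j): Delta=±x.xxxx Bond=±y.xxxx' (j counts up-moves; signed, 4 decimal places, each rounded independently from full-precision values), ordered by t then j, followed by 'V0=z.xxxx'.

No-arbitrage ⇒ martingale measure with p* = (R−d)/(u−d) = 0.7451.
Terminal values V(1,·): V(1,0)=25.6500, V(1,1)=0.0000
Node (0,0) S=90.0000: V=(p*·0.0000+(1−p*)·25.6500)/1.15=5.6854; Δ=(0.0000−25.6500)/(115.2000−69.3000)=-0.5588; B=V−Δ·S=55.9795
The time-0 hedge costs 5.6854, which is the no-arbitrage price.

(0,0): Delta=-0.5588 Bond=55.9795
V0=5.6854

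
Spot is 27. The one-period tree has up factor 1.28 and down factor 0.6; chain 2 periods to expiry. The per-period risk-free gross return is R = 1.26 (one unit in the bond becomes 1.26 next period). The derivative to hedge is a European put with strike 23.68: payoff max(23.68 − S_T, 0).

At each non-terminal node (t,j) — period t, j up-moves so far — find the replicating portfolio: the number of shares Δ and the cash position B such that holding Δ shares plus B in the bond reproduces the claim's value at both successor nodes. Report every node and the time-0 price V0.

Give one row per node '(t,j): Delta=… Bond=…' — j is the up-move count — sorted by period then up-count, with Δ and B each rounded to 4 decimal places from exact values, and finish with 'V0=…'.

(0,0): Delta=-0.1375 Bond=3.8266
(1,0): Delta=-1.0000 Bond=18.7937
(1,1): Delta=-0.1253 Bond=4.3981
V0=0.1135

Since d<R<u, set p* = (R−d)/(u−d) = 0.9706; price each node as the discounted p*-expectation of its children.
Terminal payoffs: V(2,0)=13.9600, V(2,1)=2.9440, V(2,2)=0.0000
Node (1,0) S=16.2000: V=(p*·2.9440+(1−p*)·13.9600)/1.26=2.5937; Δ=(2.9440−13.9600)/(20.7360−9.7200)=-1.0000; B=V−Δ·S=18.7937
Node (1,1) S=34.5600: V=(p*·0.0000+(1−p*)·2.9440)/1.26=0.0687; Δ=(0.0000−2.9440)/(44.2368−20.7360)=-0.1253; B=V−Δ·S=4.3981
Node (0,0) S=27.0000: V=(p*·0.0687+(1−p*)·2.5937)/1.26=0.1135; Δ=(0.0687−2.5937)/(34.5600−16.2000)=-0.1375; B=V−Δ·S=3.8266
Each (Δ,B) replicates both successor values, so the strategy is self-financing and V0 is arbitrage-free.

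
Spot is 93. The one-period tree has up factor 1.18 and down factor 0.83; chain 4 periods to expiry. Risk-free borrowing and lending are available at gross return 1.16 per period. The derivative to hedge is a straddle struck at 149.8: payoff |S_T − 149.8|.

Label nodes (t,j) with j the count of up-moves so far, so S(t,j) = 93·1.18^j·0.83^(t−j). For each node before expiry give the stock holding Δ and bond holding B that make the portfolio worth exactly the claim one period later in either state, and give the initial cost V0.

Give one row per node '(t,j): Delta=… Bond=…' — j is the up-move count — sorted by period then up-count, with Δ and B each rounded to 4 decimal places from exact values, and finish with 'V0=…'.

The replicating-portfolio and risk-neutral prices coincide; use p* = (1.16−0.83)/(1.18−0.83) = 0.9429 for the latter.
Payoff layer (t=4): V(4,0)=105.6638, V(4,1)=87.0521, V(4,2)=60.5921, V(4,3)=22.9744, V(4,4)=30.5063
Node (3,0) S=53.1762: V=(p*·87.0521+(1−p*)·105.6638)/1.16=75.9617; Δ=(87.0521−105.6638)/(62.7479−44.1362)=-1.0000; B=V−Δ·S=129.1379
Node (3,1) S=75.5999: V=(p*·60.5921+(1−p*)·87.0521)/1.16=53.5380; Δ=(60.5921−87.0521)/(89.2079−62.7479)=-1.0000; B=V−Δ·S=129.1379
Node (3,2) S=107.4794: V=(p*·22.9744+(1−p*)·60.5921)/1.16=21.6586; Δ=(22.9744−60.5921)/(126.8256−89.2079)=-1.0000; B=V−Δ·S=129.1379
Node (3,3) S=152.8020: V=(p*·30.5063+(1−p*)·22.9744)/1.16=25.9275; Δ=(30.5063−22.9744)/(180.3063−126.8256)=0.1408; B=V−Δ·S=4.4076
Node (2,0) S=64.0677: V=(p*·53.5380+(1−p*)·75.9617)/1.16=47.2581; Δ=(53.5380−75.9617)/(75.5999−53.1762)=-1.0000; B=V−Δ·S=111.3258
Node (2,1) S=91.0842: V=(p*·21.6586+(1−p*)·53.5380)/1.16=20.2416; Δ=(21.6586−53.5380)/(107.4794−75.5999)=-1.0000; B=V−Δ·S=111.3258
Node (2,2) S=129.4932: V=(p*·25.9275+(1−p*)·21.6586)/1.16=22.1410; Δ=(25.9275−21.6586)/(152.8020−107.4794)=0.0942; B=V−Δ·S=9.9440
Node (1,0) S=77.1900: V=(p*·20.2416+(1−p*)·47.2581)/1.16=18.7805; Δ=(20.2416−47.2581)/(91.0842−64.0677)=-1.0000; B=V−Δ·S=95.9705
Node (1,1) S=109.7400: V=(p*·22.1410+(1−p*)·20.2416)/1.16=18.9935; Δ=(22.1410−20.2416)/(129.4932−91.0842)=0.0495; B=V−Δ·S=13.5666
Node (0,0) S=93.0000: V=(p*·18.9935+(1−p*)·18.7805)/1.16=16.3632; Δ=(18.9935−18.7805)/(109.7400−77.1900)=0.0065; B=V−Δ·S=15.7547
Root portfolio cost Δ·93+B reproduces V0=16.3632.

(0,0): Delta=0.0065 Bond=15.7547
(1,0): Delta=-1.0000 Bond=95.9705
(1,1): Delta=0.0495 Bond=13.5666
(2,0): Delta=-1.0000 Bond=111.3258
(2,1): Delta=-1.0000 Bond=111.3258
(2,2): Delta=0.0942 Bond=9.9440
(3,0): Delta=-1.0000 Bond=129.1379
(3,1): Delta=-1.0000 Bond=129.1379
(3,2): Delta=-1.0000 Bond=129.1379
(3,3): Delta=0.1408 Bond=4.4076
V0=16.3632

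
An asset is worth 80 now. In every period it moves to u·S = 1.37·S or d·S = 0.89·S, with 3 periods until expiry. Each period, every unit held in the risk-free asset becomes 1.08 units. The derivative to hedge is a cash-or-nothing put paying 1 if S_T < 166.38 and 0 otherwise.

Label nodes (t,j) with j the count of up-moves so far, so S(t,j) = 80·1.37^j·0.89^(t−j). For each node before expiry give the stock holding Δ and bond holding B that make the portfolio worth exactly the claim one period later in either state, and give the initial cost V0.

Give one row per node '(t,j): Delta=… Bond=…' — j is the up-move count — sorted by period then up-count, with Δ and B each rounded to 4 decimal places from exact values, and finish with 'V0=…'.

(0,0): Delta=-0.0035 Bond=1.0245
(1,0): Delta=0.0000 Bond=0.8573
(1,1): Delta=-0.0070 Bond=1.4866
(2,0): Delta=0.0000 Bond=0.9259
(2,1): Delta=0.0000 Bond=0.9259
(2,2): Delta=-0.0139 Bond=2.6427
V0=0.7446

Risk-neutral probability p* = (R−d)/(u−d) = (1.08−0.89)/(1.37−0.89) = 0.3958.
Terminal payoffs: V(3,0)=1.0000, V(3,1)=1.0000, V(3,2)=1.0000, V(3,3)=0.0000
  t=2,j=0: stock 63.3680 → up 86.8142 (V=1.0000), down 56.3975 (V=1.0000). Price 0.9259; hedge Δ=0.0000, bond B=0.9259.
  t=2,j=1: stock 97.5440 → up 133.6353 (V=1.0000), down 86.8142 (V=1.0000). Price 0.9259; hedge Δ=0.0000, bond B=0.9259.
  t=2,j=2: stock 150.1520 → up 205.7082 (V=0.0000), down 133.6353 (V=1.0000). Price 0.5594; hedge Δ=-0.0139, bond B=2.6427.
  t=1,j=0: stock 71.2000 → up 97.5440 (V=0.9259), down 63.3680 (V=0.9259). Price 0.8573; hedge Δ=0.0000, bond B=0.8573.
  t=1,j=1: stock 109.6000 → up 150.1520 (V=0.5594), down 97.5440 (V=0.9259). Price 0.7230; hedge Δ=-0.0070, bond B=1.4866.
  t=0,j=0: stock 80.0000 → up 109.6000 (V=0.7230), down 71.2000 (V=0.8573). Price 0.7446; hedge Δ=-0.0035, bond B=1.0245.
Self-financing check: at every node Δ·S+B equals the discounted successor values.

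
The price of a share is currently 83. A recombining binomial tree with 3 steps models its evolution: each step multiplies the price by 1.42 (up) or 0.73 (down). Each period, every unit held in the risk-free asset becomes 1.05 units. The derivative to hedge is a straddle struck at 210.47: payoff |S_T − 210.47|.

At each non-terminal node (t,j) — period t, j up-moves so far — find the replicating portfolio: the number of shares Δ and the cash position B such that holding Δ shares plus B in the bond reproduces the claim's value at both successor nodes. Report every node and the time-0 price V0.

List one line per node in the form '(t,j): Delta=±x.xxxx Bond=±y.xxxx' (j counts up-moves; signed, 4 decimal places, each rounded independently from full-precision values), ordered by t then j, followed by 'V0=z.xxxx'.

(0,0): Delta=-0.8148 Bond=171.1254
(1,0): Delta=-1.0000 Bond=190.9025
(1,1): Delta=-0.7047 Bond=166.7077
(2,0): Delta=-1.0000 Bond=200.4476
(2,1): Delta=-1.0000 Bond=200.4476
(2,2): Delta=-0.5292 Bond=145.6691
V0=103.4964

The replicating-portfolio and risk-neutral prices coincide; use p* = (1.05−0.73)/(1.42−0.73) = 0.4638 for the latter.
Terminal payoffs: V(3,0)=178.1816, V(3,1)=147.6624, V(3,2)=88.2963, V(3,3)=27.1829
Node (2,0) S=44.2307: V=(p*·147.6624+(1−p*)·178.1816)/1.05=156.2169; Δ=(147.6624−178.1816)/(62.8076−32.2884)=-1.0000; B=V−Δ·S=200.4476
Node (2,1) S=86.0378: V=(p*·88.2963+(1−p*)·147.6624)/1.05=114.4098; Δ=(88.2963−147.6624)/(122.1737−62.8076)=-1.0000; B=V−Δ·S=200.4476
Node (2,2) S=167.3612: V=(p*·27.1829+(1−p*)·88.2963)/1.05=57.0989; Δ=(27.1829−88.2963)/(237.6529−122.1737)=-0.5292; B=V−Δ·S=145.6691
Node (1,0) S=60.5900: V=(p*·114.4098+(1−p*)·156.2169)/1.05=130.3125; Δ=(114.4098−156.2169)/(86.0378−44.2307)=-1.0000; B=V−Δ·S=190.9025
Node (1,1) S=117.8600: V=(p*·57.0989+(1−p*)·114.4098)/1.05=83.6484; Δ=(57.0989−114.4098)/(167.3612−86.0378)=-0.7047; B=V−Δ·S=166.7077
Node (0,0) S=83.0000: V=(p*·83.6484+(1−p*)·130.3125)/1.05=103.4964; Δ=(83.6484−130.3125)/(117.8600−60.5900)=-0.8148; B=V−Δ·S=171.1254
Check: Δ(0,0)·S0 + B(0,0) = 103.4964 = V0.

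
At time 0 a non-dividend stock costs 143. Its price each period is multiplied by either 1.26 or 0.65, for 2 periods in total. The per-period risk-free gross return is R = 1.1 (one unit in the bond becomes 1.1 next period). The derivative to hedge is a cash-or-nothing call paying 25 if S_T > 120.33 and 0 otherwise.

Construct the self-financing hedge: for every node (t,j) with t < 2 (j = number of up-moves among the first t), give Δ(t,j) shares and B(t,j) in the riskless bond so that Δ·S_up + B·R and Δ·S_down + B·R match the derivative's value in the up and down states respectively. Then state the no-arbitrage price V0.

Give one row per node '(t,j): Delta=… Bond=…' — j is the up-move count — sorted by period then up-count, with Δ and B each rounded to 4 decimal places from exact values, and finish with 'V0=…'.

(0,0): Delta=0.1922 Bond=-16.2413
(1,0): Delta=0.0000 Bond=0.0000
(1,1): Delta=0.2275 Bond=-24.2176
V0=11.2440

Risk-neutral probability p* = (R−d)/(u−d) = (1.1−0.65)/(1.26−0.65) = 0.7377.
Payoff layer (t=2): V(2,0)=0.0000, V(2,1)=0.0000, V(2,2)=25.0000
Node (1,0) S=92.9500: V=(p*·0.0000+(1−p*)·0.0000)/1.1=0.0000; Δ=(0.0000−0.0000)/(117.1170−60.4175)=0.0000; B=V−Δ·S=0.0000
Node (1,1) S=180.1800: V=(p*·25.0000+(1−p*)·0.0000)/1.1=16.7660; Δ=(25.0000−0.0000)/(227.0268−117.1170)=0.2275; B=V−Δ·S=-24.2176
Node (0,0) S=143.0000: V=(p*·16.7660+(1−p*)·0.0000)/1.1=11.2440; Δ=(16.7660−0.0000)/(180.1800−92.9500)=0.1922; B=V−Δ·S=-16.2413
Check: Δ(0,0)·S0 + B(0,0) = 11.2440 = V0.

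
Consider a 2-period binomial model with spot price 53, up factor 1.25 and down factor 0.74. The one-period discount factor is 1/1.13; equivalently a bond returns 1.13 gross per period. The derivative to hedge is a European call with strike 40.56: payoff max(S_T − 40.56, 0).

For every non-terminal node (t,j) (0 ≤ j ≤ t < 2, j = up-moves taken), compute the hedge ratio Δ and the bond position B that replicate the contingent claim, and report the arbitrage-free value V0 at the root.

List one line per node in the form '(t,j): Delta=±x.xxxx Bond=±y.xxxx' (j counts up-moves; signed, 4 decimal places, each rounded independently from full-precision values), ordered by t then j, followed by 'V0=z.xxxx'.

Risk-neutral probability p* = (R−d)/(u−d) = (1.13−0.74)/(1.25−0.74) = 0.7647.
Terminal values V(2,·): V(2,0)=0.0000, V(2,1)=8.4650, V(2,2)=42.2525
(1,0): S=39.2200. Δ = (V_up−V_dn)/(S_up−S_dn) = (8.4650−0.0000)/(49.0250−29.0228) = 0.4232. V = [p*·8.4650 + (1−p*)·0.0000]/1.13 = 5.7285. B = V − Δ·S = -10.8695.
(1,1): S=66.2500. Δ = (V_up−V_dn)/(S_up−S_dn) = (42.2525−8.4650)/(82.8125−49.0250) = 1.0000. V = [p*·42.2525 + (1−p*)·8.4650]/1.13 = 30.3562. B = V − Δ·S = -35.8938.
(0,0): S=53.0000. Δ = (V_up−V_dn)/(S_up−S_dn) = (30.3562−5.7285)/(66.2500−39.2200) = 0.9111. V = [p*·30.3562 + (1−p*)·5.7285]/1.13 = 21.7358. B = V − Δ·S = -26.5537.
Check: Δ(0,0)·S0 + B(0,0) = 21.7358 = V0.

(0,0): Delta=0.9111 Bond=-26.5537
(1,0): Delta=0.4232 Bond=-10.8695
(1,1): Delta=1.0000 Bond=-35.8938
V0=21.7358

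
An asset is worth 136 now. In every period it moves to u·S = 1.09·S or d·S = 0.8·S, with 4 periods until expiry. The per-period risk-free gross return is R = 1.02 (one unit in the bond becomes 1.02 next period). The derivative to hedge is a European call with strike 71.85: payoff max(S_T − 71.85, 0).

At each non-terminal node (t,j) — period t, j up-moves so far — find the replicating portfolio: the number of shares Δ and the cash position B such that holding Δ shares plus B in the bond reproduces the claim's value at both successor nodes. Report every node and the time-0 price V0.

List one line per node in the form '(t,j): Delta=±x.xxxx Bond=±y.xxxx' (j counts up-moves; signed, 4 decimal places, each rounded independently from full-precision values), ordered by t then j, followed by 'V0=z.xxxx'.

(0,0): Delta=0.9946 Bond=-65.5899
(1,0): Delta=0.9713 Bond=-64.3743
(1,1): Delta=1.0000 Bond=-67.7059
(2,0): Delta=0.8486 Bond=-54.9817
(2,1): Delta=1.0000 Bond=-69.0600
(2,2): Delta=1.0000 Bond=-69.0600
(3,0): Delta=0.2005 Bond=-10.9503
(3,1): Delta=1.0000 Bond=-70.4412
(3,2): Delta=1.0000 Bond=-70.4412
(3,3): Delta=1.0000 Bond=-70.4412
V0=69.6723

Risk-neutral probability p* = (R−d)/(u−d) = (1.02−0.8)/(1.09−0.8) = 0.7586.
At expiry t=4: V(4,0)=0.0000, V(4,1)=4.0489, V(4,2)=31.5622, V(4,3)=69.0492, V(4,4)=120.1251
  t=3,j=0: stock 69.6320 → up 75.8989 (V=4.0489), down 55.7056 (V=0.0000). Price 3.0113; hedge Δ=0.2005, bond B=-10.9503.
  t=3,j=1: stock 94.8736 → up 103.4122 (V=31.5622), down 75.8989 (V=4.0489). Price 24.4324; hedge Δ=1.0000, bond B=-70.4412.
  t=3,j=2: stock 129.2653 → up 140.8992 (V=69.0492), down 103.4122 (V=31.5622). Price 58.8241; hedge Δ=1.0000, bond B=-70.4412.
  t=3,j=3: stock 176.1239 → up 191.9751 (V=120.1251), down 140.8992 (V=69.0492). Price 105.6828; hedge Δ=1.0000, bond B=-70.4412.
  t=2,j=0: stock 87.0400 → up 94.8736 (V=24.4324), down 69.6320 (V=3.0113). Price 18.8841; hedge Δ=0.8486, bond B=-54.9817.
  t=2,j=1: stock 118.5920 → up 129.2653 (V=58.8241), down 94.8736 (V=24.4324). Price 49.5320; hedge Δ=1.0000, bond B=-69.0600.
  t=2,j=2: stock 161.5816 → up 176.1239 (V=105.6828), down 129.2653 (V=58.8241). Price 92.5216; hedge Δ=1.0000, bond B=-69.0600.
  t=1,j=0: stock 108.8000 → up 118.5920 (V=49.5320), down 87.0400 (V=18.8841). Price 41.3081; hedge Δ=0.9713, bond B=-64.3743.
  t=1,j=1: stock 148.2400 → up 161.5816 (V=92.5216), down 118.5920 (V=49.5320). Price 80.5341; hedge Δ=1.0000, bond B=-67.7059.
  t=0,j=0: stock 136.0000 → up 148.2400 (V=80.5341), down 108.8000 (V=41.3081). Price 69.6723; hedge Δ=0.9946, bond B=-65.5899.
Each (Δ,B) replicates both successor values, so the strategy is self-financing and V0 is arbitrage-free.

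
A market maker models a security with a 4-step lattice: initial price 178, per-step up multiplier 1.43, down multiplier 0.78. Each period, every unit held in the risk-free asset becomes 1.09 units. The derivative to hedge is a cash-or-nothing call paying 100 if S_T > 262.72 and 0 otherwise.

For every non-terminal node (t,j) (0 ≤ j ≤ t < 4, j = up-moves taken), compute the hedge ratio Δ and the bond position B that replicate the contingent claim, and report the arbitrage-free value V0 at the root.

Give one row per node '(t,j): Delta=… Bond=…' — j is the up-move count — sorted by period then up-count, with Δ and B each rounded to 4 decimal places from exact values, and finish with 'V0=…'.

Since d<R<u, set p* = (R−d)/(u−d) = 0.4769; price each node as the discounted p*-expectation of its children.
Terminal values V(4,·): V(4,0)=0.0000, V(4,1)=0.0000, V(4,2)=0.0000, V(4,3)=100.0000, V(4,4)=100.0000
Node (3,0) S=84.4703: V=(p*·0.0000+(1−p*)·0.0000)/1.09=0.0000; Δ=(0.0000−0.0000)/(120.7925−65.8868)=0.0000; B=V−Δ·S=0.0000
Node (3,1) S=154.8621: V=(p*·0.0000+(1−p*)·0.0000)/1.09=0.0000; Δ=(0.0000−0.0000)/(221.4529−120.7925)=0.0000; B=V−Δ·S=0.0000
Node (3,2) S=283.9139: V=(p*·100.0000+(1−p*)·0.0000)/1.09=43.7544; Δ=(100.0000−0.0000)/(405.9969−221.4529)=0.5419; B=V−Δ·S=-110.0917
Node (3,3) S=520.5088: V=(p*·100.0000+(1−p*)·100.0000)/1.09=91.7431; Δ=(100.0000−100.0000)/(744.3276−405.9969)=0.0000; B=V−Δ·S=91.7431
Node (2,0) S=108.2952: V=(p*·0.0000+(1−p*)·0.0000)/1.09=0.0000; Δ=(0.0000−0.0000)/(154.8621−84.4703)=0.0000; B=V−Δ·S=0.0000
Node (2,1) S=198.5412: V=(p*·43.7544+(1−p*)·0.0000)/1.09=19.1445; Δ=(43.7544−0.0000)/(283.9139−154.8621)=0.3390; B=V−Δ·S=-48.1700
Node (2,2) S=363.9922: V=(p*·91.7431+(1−p*)·43.7544)/1.09=61.1388; Δ=(91.7431−43.7544)/(520.5088−283.9139)=0.2028; B=V−Δ·S=-12.6899
Node (1,0) S=138.8400: V=(p*·19.1445+(1−p*)·0.0000)/1.09=8.3766; Δ=(19.1445−0.0000)/(198.5412−108.2952)=0.2121; B=V−Δ·S=-21.0765
Node (1,1) S=254.5400: V=(p*·61.1388+(1−p*)·19.1445)/1.09=35.9381; Δ=(61.1388−19.1445)/(363.9922−198.5412)=0.2538; B=V−Δ·S=-28.6686
Node (0,0) S=178.0000: V=(p*·35.9381+(1−p*)·8.3766)/1.09=19.7443; Δ=(35.9381−8.3766)/(254.5400−138.8400)=0.2382; B=V−Δ·S=-22.6581
Self-financing check: at every node Δ·S+B equals the discounted successor values.

(0,0): Delta=0.2382 Bond=-22.6581
(1,0): Delta=0.2121 Bond=-21.0765
(1,1): Delta=0.2538 Bond=-28.6686
(2,0): Delta=0.0000 Bond=0.0000
(2,1): Delta=0.3390 Bond=-48.1700
(2,2): Delta=0.2028 Bond=-12.6899
(3,0): Delta=0.0000 Bond=0.0000
(3,1): Delta=0.0000 Bond=0.0000
(3,2): Delta=0.5419 Bond=-110.0917
(3,3): Delta=0.0000 Bond=91.7431
V0=19.7443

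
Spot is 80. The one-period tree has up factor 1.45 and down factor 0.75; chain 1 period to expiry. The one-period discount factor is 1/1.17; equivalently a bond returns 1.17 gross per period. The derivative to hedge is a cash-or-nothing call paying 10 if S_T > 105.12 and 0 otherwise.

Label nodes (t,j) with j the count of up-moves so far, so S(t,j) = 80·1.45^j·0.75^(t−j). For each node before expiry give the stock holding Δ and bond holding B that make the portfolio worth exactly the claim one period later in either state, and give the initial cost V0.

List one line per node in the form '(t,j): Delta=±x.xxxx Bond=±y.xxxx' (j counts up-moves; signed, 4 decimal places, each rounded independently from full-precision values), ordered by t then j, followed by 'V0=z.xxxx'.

The replicating-portfolio and risk-neutral prices coincide; use p* = (1.17−0.75)/(1.45−0.75) = 0.6000 for the latter.
Terminal values V(1,·): V(1,0)=0.0000, V(1,1)=10.0000
  t=0,j=0: stock 80.0000 → up 116.0000 (V=10.0000), down 60.0000 (V=0.0000). Price 5.1282; hedge Δ=0.1786, bond B=-9.1575.
Check: Δ(0,0)·S0 + B(0,0) = 5.1282 = V0.

(0,0): Delta=0.1786 Bond=-9.1575
V0=5.1282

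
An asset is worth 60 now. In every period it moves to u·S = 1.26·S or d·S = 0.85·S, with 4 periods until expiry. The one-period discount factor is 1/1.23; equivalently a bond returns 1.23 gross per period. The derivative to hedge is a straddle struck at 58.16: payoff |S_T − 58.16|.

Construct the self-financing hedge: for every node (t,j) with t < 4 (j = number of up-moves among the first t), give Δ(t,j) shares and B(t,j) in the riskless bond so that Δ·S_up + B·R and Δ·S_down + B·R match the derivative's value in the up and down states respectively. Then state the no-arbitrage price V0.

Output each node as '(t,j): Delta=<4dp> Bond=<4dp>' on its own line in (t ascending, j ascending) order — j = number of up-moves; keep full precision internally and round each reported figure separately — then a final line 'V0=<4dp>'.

(0,0): Delta=0.9921 Bond=-24.9211
(1,0): Delta=0.8943 Bond=-25.6637
(1,1): Delta=0.9973 Bond=-31.0468
(2,0): Delta=-0.0959 Bond=11.3588
(2,1): Delta=0.9470 Bond=-34.9552
(2,2): Delta=1.0000 Bond=-38.4427
(3,0): Delta=-1.0000 Bond=47.2846
(3,1): Delta=-0.0478 Bond=11.3413
(3,2): Delta=1.0000 Bond=-47.2846
(3,3): Delta=1.0000 Bond=-47.2846
V0=34.6056

No-arbitrage ⇒ martingale measure with p* = (R−d)/(u−d) = 0.9268.
Terminal payoffs: V(4,0)=26.8396, V(4,1)=11.7322, V(4,2)=10.6625, V(4,3)=43.8592, V(4,4)=93.0684
  t=3,j=0: stock 36.8475 → up 46.4278 (V=11.7322), down 31.3204 (V=26.8396). Price 10.4371; hedge Δ=-1.0000, bond B=47.2846.
  t=3,j=1: stock 54.6210 → up 68.8225 (V=10.6625), down 46.4278 (V=11.7322). Price 8.7323; hedge Δ=-0.0478, bond B=11.3413.
  t=3,j=2: stock 80.9676 → up 102.0192 (V=43.8592), down 68.8225 (V=10.6625). Price 33.6830; hedge Δ=1.0000, bond B=-47.2846.
  t=3,j=3: stock 120.0226 → up 151.2284 (V=93.0684), down 102.0192 (V=43.8592). Price 72.7380; hedge Δ=1.0000, bond B=-47.2846.
  t=2,j=0: stock 43.3500 → up 54.6210 (V=8.7323), down 36.8475 (V=10.4371). Price 7.2008; hedge Δ=-0.0959, bond B=11.3588.
  t=2,j=1: stock 64.2600 → up 80.9676 (V=33.6830), down 54.6210 (V=8.7323). Price 25.9003; hedge Δ=0.9470, bond B=-34.9552.
  t=2,j=2: stock 95.2560 → up 120.0226 (V=72.7380), down 80.9676 (V=33.6830). Price 56.8133; hedge Δ=1.0000, bond B=-38.4427.
  t=1,j=0: stock 51.0000 → up 64.2600 (V=25.9003), down 43.3500 (V=7.2008). Price 19.9448; hedge Δ=0.8943, bond B=-25.6637.
  t=1,j=1: stock 75.6000 → up 95.2560 (V=56.8133), down 64.2600 (V=25.9003). Price 44.3507; hedge Δ=0.9973, bond B=-31.0468.
  t=0,j=0: stock 60.0000 → up 75.6000 (V=44.3507), down 51.0000 (V=19.9448). Price 34.6056; hedge Δ=0.9921, bond B=-24.9211.
The time-0 hedge costs 34.6056, which is the no-arbitrage price.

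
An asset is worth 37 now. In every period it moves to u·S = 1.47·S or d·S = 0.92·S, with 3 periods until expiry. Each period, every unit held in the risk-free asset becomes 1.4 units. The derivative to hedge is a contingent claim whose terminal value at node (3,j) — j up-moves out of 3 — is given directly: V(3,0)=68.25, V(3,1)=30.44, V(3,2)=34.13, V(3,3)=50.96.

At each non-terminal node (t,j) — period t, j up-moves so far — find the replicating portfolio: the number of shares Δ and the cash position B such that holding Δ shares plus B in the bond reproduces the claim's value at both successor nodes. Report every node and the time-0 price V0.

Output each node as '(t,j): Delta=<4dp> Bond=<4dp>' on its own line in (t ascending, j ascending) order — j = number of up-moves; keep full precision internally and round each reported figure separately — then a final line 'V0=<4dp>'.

(0,0): Delta=0.3266 Bond=4.4002
(1,0): Delta=-0.0607 Bond=19.3443
(1,1): Delta=0.3619 Bond=4.2376
(2,0): Delta=-2.1952 Bond=93.9256
(2,1): Delta=0.1341 Bond=17.3340
(2,2): Delta=0.3827 Bond=4.2700
V0=16.4836

Under the risk-neutral measure, an up-move has probability p* = (R−d)/(u−d) = 0.8727 and values discount at R = 1.4.
Payoff layer (t=3): V(3,0)=68.2500, V(3,1)=30.4400, V(3,2)=34.1300, V(3,3)=50.9600
  t=2,j=0: stock 31.3168 → up 46.0357 (V=30.4400), down 28.8115 (V=68.2500). Price 25.1801; hedge Δ=-2.1952, bond B=93.9256.
  t=2,j=1: stock 50.0388 → up 73.5570 (V=34.1300), down 46.0357 (V=30.4400). Price 24.0431; hedge Δ=0.1341, bond B=17.3340.
  t=2,j=2: stock 79.9533 → up 117.5314 (V=50.9600), down 73.5570 (V=34.1300). Price 34.8700; hedge Δ=0.3827, bond B=4.2700.
  t=1,j=0: stock 34.0400 → up 50.0388 (V=24.0431), down 31.3168 (V=25.1801). Price 17.2770; hedge Δ=-0.0607, bond B=19.3443.
  t=1,j=1: stock 54.3900 → up 79.9533 (V=34.8700), down 50.0388 (V=24.0431). Price 23.9229; hedge Δ=0.3619, bond B=4.2376.
  t=0,j=0: stock 37.0000 → up 54.3900 (V=23.9229), down 34.0400 (V=17.2770). Price 16.4836; hedge Δ=0.3266, bond B=4.4002.
Root portfolio cost Δ·37+B reproduces V0=16.4836.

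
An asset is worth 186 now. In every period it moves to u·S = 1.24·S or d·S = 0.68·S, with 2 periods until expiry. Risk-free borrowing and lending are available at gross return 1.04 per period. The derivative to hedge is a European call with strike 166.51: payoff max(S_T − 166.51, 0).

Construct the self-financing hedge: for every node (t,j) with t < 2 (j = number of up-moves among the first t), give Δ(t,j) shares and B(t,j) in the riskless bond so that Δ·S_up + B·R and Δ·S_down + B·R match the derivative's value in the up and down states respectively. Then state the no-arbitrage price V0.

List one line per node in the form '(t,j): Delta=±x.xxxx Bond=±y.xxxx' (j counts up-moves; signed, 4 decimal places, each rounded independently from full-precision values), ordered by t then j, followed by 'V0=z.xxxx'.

(0,0): Delta=0.7091 Bond=-86.2337
(1,0): Delta=0.0000 Bond=0.0000
(1,1): Delta=0.9251 Bond=-139.5070
V0=45.6531

No-arbitrage ⇒ martingale measure with p* = (R−d)/(u−d) = 0.6429.
Terminal payoffs: V(2,0)=0.0000, V(2,1)=0.0000, V(2,2)=119.4836
Node (1,0) S=126.4800: V=(p*·0.0000+(1−p*)·0.0000)/1.04=0.0000; Δ=(0.0000−0.0000)/(156.8352−86.0064)=0.0000; B=V−Δ·S=0.0000
Node (1,1) S=230.6400: V=(p*·119.4836+(1−p*)·0.0000)/1.04=73.8566; Δ=(119.4836−0.0000)/(285.9936−156.8352)=0.9251; B=V−Δ·S=-139.5070
Node (0,0) S=186.0000: V=(p*·73.8566+(1−p*)·0.0000)/1.04=45.6531; Δ=(73.8566−0.0000)/(230.6400−126.4800)=0.7091; B=V−Δ·S=-86.2337
Each (Δ,B) replicates both successor values, so the strategy is self-financing and V0 is arbitrage-free.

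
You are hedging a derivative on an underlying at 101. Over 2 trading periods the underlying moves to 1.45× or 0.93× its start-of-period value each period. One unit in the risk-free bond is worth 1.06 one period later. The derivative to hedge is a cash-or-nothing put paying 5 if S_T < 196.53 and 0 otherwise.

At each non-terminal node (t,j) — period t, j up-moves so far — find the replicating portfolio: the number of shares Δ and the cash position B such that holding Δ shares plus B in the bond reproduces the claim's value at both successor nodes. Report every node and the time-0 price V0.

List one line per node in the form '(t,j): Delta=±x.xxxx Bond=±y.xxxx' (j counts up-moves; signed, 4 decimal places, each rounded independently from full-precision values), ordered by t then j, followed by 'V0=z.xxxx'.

The replicating-portfolio and risk-neutral prices coincide; use p* = (1.06−0.93)/(1.45−0.93) = 0.2500 for the latter.
Terminal payoffs: V(2,0)=5.0000, V(2,1)=5.0000, V(2,2)=0.0000
  t=1,j=0: stock 93.9300 → up 136.1985 (V=5.0000), down 87.3549 (V=5.0000). Price 4.7170; hedge Δ=0.0000, bond B=4.7170.
  t=1,j=1: stock 146.4500 → up 212.3525 (V=0.0000), down 136.1985 (V=5.0000). Price 3.5377; hedge Δ=-0.0657, bond B=13.1531.
  t=0,j=0: stock 101.0000 → up 146.4500 (V=3.5377), down 93.9300 (V=4.7170). Price 4.1719; hedge Δ=-0.0225, bond B=6.4396.
The time-0 hedge costs 4.1719, which is the no-arbitrage price.

(0,0): Delta=-0.0225 Bond=6.4396
(1,0): Delta=0.0000 Bond=4.7170
(1,1): Delta=-0.0657 Bond=13.1531
V0=4.1719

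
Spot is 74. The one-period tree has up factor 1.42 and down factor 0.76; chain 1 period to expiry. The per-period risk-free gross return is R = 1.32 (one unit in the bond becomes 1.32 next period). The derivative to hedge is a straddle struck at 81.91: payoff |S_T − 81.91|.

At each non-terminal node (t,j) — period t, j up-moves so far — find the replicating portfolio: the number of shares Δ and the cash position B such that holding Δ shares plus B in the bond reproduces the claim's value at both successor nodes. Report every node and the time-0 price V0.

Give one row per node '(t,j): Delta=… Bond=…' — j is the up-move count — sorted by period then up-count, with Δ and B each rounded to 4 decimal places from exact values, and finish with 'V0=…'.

No-arbitrage ⇒ martingale measure with p* = (R−d)/(u−d) = 0.8485.
Terminal payoffs: V(1,0)=25.6700, V(1,1)=23.1700
Node (0,0) S=74.0000: V=(p*·23.1700+(1−p*)·25.6700)/1.32=17.8400; Δ=(23.1700−25.6700)/(105.0800−56.2400)=-0.0512; B=V−Δ·S=21.6279
Check: Δ(0,0)·S0 + B(0,0) = 17.8400 = V0.

(0,0): Delta=-0.0512 Bond=21.6279
V0=17.8400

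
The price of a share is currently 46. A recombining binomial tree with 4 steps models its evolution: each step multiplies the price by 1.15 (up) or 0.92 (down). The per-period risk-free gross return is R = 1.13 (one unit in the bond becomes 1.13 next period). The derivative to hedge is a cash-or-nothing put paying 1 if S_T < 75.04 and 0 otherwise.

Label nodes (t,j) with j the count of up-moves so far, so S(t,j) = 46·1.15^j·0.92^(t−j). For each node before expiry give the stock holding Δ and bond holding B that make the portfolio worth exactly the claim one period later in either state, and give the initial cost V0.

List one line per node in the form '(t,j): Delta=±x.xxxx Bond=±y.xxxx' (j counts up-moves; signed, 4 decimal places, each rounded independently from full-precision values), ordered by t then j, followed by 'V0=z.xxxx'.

(0,0): Delta=-0.0499 Bond=2.4806
(1,0): Delta=0.0000 Bond=0.6931
(1,1): Delta=-0.0537 Bond=3.0041
(2,0): Delta=0.0000 Bond=0.7831
(2,1): Delta=0.0000 Bond=0.7831
(2,2): Delta=-0.0577 Bond=3.6433
(3,0): Delta=0.0000 Bond=0.8850
(3,1): Delta=0.0000 Bond=0.8850
(3,2): Delta=0.0000 Bond=0.8850
(3,3): Delta=-0.0621 Bond=4.4248
V0=0.1871

No-arbitrage ⇒ martingale measure with p* = (R−d)/(u−d) = 0.9130.
At expiry t=4: V(4,0)=1.0000, V(4,1)=1.0000, V(4,2)=1.0000, V(4,3)=1.0000, V(4,4)=0.0000
Node (3,0) S=35.8196: V=(p*·1.0000+(1−p*)·1.0000)/1.13=0.8850; Δ=(1.0000−1.0000)/(41.1926−32.9541)=0.0000; B=V−Δ·S=0.8850
Node (3,1) S=44.7746: V=(p*·1.0000+(1−p*)·1.0000)/1.13=0.8850; Δ=(1.0000−1.0000)/(51.4907−41.1926)=0.0000; B=V−Δ·S=0.8850
Node (3,2) S=55.9682: V=(p*·1.0000+(1−p*)·1.0000)/1.13=0.8850; Δ=(1.0000−1.0000)/(64.3634−51.4907)=0.0000; B=V−Δ·S=0.8850
Node (3,3) S=69.9602: V=(p*·0.0000+(1−p*)·1.0000)/1.13=0.0770; Δ=(0.0000−1.0000)/(80.4543−64.3634)=-0.0621; B=V−Δ·S=4.4248
Node (2,0) S=38.9344: V=(p*·0.8850+(1−p*)·0.8850)/1.13=0.7831; Δ=(0.8850−0.8850)/(44.7746−35.8196)=0.0000; B=V−Δ·S=0.7831
Node (2,1) S=48.6680: V=(p*·0.8850+(1−p*)·0.8850)/1.13=0.7831; Δ=(0.8850−0.8850)/(55.9682−44.7746)=0.0000; B=V−Δ·S=0.7831
Node (2,2) S=60.8350: V=(p*·0.0770+(1−p*)·0.8850)/1.13=0.1303; Δ=(0.0770−0.8850)/(69.9602−55.9682)=-0.0577; B=V−Δ·S=3.6433
Node (1,0) S=42.3200: V=(p*·0.7831+(1−p*)·0.7831)/1.13=0.6931; Δ=(0.7831−0.7831)/(48.6680−38.9344)=0.0000; B=V−Δ·S=0.6931
Node (1,1) S=52.9000: V=(p*·0.1303+(1−p*)·0.7831)/1.13=0.1655; Δ=(0.1303−0.7831)/(60.8350−48.6680)=-0.0537; B=V−Δ·S=3.0041
Node (0,0) S=46.0000: V=(p*·0.1655+(1−p*)·0.6931)/1.13=0.1871; Δ=(0.1655−0.6931)/(52.9000−42.3200)=-0.0499; B=V−Δ·S=2.4806
Each (Δ,B) replicates both successor values, so the strategy is self-financing and V0 is arbitrage-free.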